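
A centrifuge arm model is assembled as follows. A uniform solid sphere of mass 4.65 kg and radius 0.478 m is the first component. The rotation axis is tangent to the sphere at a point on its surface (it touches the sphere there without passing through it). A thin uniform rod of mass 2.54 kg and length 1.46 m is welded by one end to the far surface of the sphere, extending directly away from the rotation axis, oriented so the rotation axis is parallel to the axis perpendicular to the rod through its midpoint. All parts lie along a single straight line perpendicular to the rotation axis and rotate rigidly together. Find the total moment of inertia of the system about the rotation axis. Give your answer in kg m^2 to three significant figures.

Solid sphere: I_cm = (2/5)MR² = (2/5)(4.65)(0.478)² = 0.42498 kg m^2; centre at d = 0.478 m, so I = I_cm + Md² gives I = 0.42498 + (4.65)(0.478)² = 1.4874 kg m^2.
Thin rod: I_cm = (1/12)ML² = (1/12)(2.54)(1.46)² = 0.45119 kg m^2; centre at d = 0.478 + 0.478 + 0.73 = 1.686 m, so I = I_cm + Md² gives I = 0.45119 + (2.54)(1.686)² = 7.6714 kg m^2.
Total I = 1.4874 + 7.6714 = 9.1588 kg m^2.

9.16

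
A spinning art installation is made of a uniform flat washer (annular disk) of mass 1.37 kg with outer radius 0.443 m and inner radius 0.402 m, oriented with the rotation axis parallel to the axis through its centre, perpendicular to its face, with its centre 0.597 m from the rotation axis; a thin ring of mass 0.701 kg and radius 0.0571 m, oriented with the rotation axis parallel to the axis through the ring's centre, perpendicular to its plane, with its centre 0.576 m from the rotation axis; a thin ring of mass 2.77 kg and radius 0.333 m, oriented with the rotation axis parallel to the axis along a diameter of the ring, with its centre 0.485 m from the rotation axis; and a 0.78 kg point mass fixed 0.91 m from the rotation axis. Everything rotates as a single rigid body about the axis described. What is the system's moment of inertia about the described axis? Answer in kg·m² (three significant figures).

2.42

Annular disk: I_cm = (1/2)M(R²+r²) = (1/2)(1.37)[(0.443)² + (0.402)²] = 0.24513 kg·m²; centre at d = 0.597 m, so I = I_cm + Md² gives I = 0.24513 + (1.37)(0.597)² = 0.73341 kg·m².
Thin ring: I_cm = MR² = (0.701)(0.0571)² = 0.0022855 kg·m²; centre at d = 0.576 m, so I = I_cm + Md² gives I = 0.0022855 + (0.701)(0.576)² = 0.23486 kg·m².
Thin ring: I_cm = (1/2)MR² = (1/2)(2.77)(0.333)² = 0.15358 kg·m²; centre at d = 0.485 m, so I = I_cm + Md² gives I = 0.15358 + (2.77)(0.485)² = 0.80515 kg·m².
Point mass: I_cm = 0; centre at d = 0.91 m, so I = I_cm + Md² gives I = 0 + (0.78)(0.91)² = 0.64592 kg·m².
Total I = 0.73341 + 0.23486 + 0.80515 + 0.64592 = 2.4193 kg·m².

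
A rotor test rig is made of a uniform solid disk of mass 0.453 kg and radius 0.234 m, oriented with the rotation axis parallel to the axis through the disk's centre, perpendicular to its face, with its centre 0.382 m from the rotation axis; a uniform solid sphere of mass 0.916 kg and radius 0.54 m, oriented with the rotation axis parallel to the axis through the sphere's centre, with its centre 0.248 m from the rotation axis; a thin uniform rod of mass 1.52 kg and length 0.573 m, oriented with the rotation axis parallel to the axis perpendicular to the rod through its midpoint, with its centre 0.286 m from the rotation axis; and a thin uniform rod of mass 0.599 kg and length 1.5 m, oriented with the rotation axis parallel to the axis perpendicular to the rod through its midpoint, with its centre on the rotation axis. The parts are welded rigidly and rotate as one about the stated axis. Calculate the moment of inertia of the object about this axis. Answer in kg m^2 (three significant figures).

Solid disk: I_cm = (1/2)MR² = (1/2)(0.453)(0.234)² = 0.012402 kg m^2; centre at d = 0.382 m, so the parallel axis theorem gives I = 0.012402 + (0.453)(0.382)² = 0.078506 kg m^2.
Solid sphere: I_cm = (2/5)MR² = (2/5)(0.916)(0.54)² = 0.10684 kg m^2; centre at d = 0.248 m, so the parallel axis theorem gives I = 0.10684 + (0.916)(0.248)² = 0.16318 kg m^2.
Thin rod: I_cm = (1/12)ML² = (1/12)(1.52)(0.573)² = 0.041588 kg m^2; centre at d = 0.286 m, so the parallel axis theorem gives I = 0.041588 + (1.52)(0.286)² = 0.16592 kg m^2.
Thin rod: I_cm = (1/12)ML² = (1/12)(0.599)(1.5)² = 0.11231 kg m^2; axis through the centre, so I = 0.11231 kg m^2.
Total I = 0.078506 + 0.16318 + 0.16592 + 0.11231 = 0.51992 kg m^2.

0.520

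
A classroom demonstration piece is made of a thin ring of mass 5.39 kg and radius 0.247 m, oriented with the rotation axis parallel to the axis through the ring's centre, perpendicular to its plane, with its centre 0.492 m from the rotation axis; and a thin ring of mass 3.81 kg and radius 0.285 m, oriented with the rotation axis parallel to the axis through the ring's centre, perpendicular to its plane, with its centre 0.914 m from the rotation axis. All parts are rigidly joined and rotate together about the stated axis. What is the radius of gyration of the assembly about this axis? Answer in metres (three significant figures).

Thin ring: I_cm = MR² = (5.39)(0.247)² = 0.32884 kg·m²; centre at d = 0.492 m, so the parallel axis theorem gives I = 0.32884 + (5.39)(0.492)² = 1.6336 kg·m².
Thin ring: I_cm = MR² = (3.81)(0.285)² = 0.30947 kg·m²; centre at d = 0.914 m, so the parallel axis theorem gives I = 0.30947 + (3.81)(0.914)² = 3.4923 kg·m².
Total I = 5.1259 kg·m²; total mass M = 9.2 kg.
k = √(I/M) = √(5.1259/9.2) = 0.74643 m.

0.746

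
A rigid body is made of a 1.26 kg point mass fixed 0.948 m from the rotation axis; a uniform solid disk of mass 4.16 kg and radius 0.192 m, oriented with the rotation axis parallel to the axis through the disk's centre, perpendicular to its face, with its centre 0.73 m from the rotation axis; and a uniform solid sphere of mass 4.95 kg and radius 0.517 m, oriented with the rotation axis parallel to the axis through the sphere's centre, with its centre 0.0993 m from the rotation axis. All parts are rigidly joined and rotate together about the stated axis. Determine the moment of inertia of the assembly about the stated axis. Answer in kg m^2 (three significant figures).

4.00

Point mass: I_cm = 0; centre at d = 0.948 m, so the parallel axis theorem gives I = 0 + (1.26)(0.948)² = 1.1324 kg m^2.
Solid disk: I_cm = (1/2)MR² = (1/2)(4.16)(0.192)² = 0.076677 kg m^2; centre at d = 0.73 m, so the parallel axis theorem gives I = 0.076677 + (4.16)(0.73)² = 2.2935 kg m^2.
Solid sphere: I_cm = (2/5)MR² = (2/5)(4.95)(0.517)² = 0.52923 kg m^2; centre at d = 0.0993 m, so the parallel axis theorem gives I = 0.52923 + (4.95)(0.0993)² = 0.57804 kg m^2.
Total I = 1.1324 + 2.2935 + 0.57804 = 4.0039 kg m^2.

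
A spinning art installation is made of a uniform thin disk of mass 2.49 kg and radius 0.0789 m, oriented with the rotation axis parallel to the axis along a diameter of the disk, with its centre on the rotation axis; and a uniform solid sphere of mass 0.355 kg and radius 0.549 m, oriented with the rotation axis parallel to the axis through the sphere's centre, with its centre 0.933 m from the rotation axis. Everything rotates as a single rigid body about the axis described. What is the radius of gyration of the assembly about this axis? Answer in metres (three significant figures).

Thin disk: I_cm = (1/4)MR² = (1/4)(2.49)(0.0789)² = 0.0038752 kg·m²; axis through the centre, so I = 0.0038752 kg·m².
Solid sphere: I_cm = (2/5)MR² = (2/5)(0.355)(0.549)² = 0.042799 kg·m²; centre at d = 0.933 m, so the parallel axis theorem gives I = 0.042799 + (0.355)(0.933)² = 0.35182 kg·m².
Total I = 0.3557 kg·m²; total mass M = 2.845 kg.
k = √(I/M) = √(0.3557/2.845) = 0.35359 m.

0.354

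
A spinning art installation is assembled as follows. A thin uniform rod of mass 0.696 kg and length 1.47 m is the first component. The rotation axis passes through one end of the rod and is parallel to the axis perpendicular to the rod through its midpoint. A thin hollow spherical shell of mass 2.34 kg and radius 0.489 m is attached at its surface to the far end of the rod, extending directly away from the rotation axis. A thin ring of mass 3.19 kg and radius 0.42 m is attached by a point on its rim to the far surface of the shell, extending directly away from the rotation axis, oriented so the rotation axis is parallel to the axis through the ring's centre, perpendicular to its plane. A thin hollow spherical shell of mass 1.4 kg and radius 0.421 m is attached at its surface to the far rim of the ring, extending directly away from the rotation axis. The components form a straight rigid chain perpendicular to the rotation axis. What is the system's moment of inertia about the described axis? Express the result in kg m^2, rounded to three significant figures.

56.1

Thin rod: I_cm = (1/12)ML² = (1/12)(0.696)(1.47)² = 0.12533 kg m^2; centre at d = 0.735 m, so the parallel axis theorem gives I = 0.12533 + (0.696)(0.735)² = 0.50133 kg m^2.
Spherical shell: I_cm = (2/3)MR² = (2/3)(2.34)(0.489)² = 0.37303 kg m^2; centre at d = 0.735 + 0.735 + 0.489 = 1.959 m, so the parallel axis theorem gives I = 0.37303 + (2.34)(1.959)² = 9.3532 kg m^2.
Thin ring: I_cm = MR² = (3.19)(0.42)² = 0.56272 kg m^2; centre at d = 0.735 + 0.735 + 0.489 + 0.489 + 0.42 = 2.868 m, so the parallel axis theorem gives I = 0.56272 + (3.19)(2.868)² = 26.802 kg m^2.
Spherical shell: I_cm = (2/3)MR² = (2/3)(1.4)(0.421)² = 0.16542 kg m^2; centre at d = 0.735 + 0.735 + 0.489 + 0.489 + 0.42 + 0.42 + 0.421 = 3.709 m, so the parallel axis theorem gives I = 0.16542 + (1.4)(3.709)² = 19.425 kg m^2.
Total I = 0.50133 + 9.3532 + 26.802 + 19.425 = 56.081 kg m^2.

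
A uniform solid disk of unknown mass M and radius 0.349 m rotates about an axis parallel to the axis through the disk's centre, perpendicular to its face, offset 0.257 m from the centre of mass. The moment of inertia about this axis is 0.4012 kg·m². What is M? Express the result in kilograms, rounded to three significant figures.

I = I_cm + Md² = (1/2)MR² + Md² = M·[0.5·(0.349)² + (0.257)²] = M·0.12695.
So M = 0.4012 / 0.12695 = 3.1603 kg.

3.16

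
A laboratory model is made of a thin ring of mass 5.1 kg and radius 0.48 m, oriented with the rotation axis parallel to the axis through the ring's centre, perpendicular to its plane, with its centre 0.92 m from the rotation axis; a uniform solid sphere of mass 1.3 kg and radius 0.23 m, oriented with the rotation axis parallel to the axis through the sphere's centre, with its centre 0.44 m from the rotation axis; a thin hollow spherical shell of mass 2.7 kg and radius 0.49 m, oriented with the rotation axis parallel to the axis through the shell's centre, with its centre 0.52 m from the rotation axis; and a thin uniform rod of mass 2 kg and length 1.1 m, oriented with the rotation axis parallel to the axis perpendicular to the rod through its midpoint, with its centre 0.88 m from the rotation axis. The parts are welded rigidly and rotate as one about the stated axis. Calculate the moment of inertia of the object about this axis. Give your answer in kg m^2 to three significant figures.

8.68

Thin ring: I_cm = MR² = (5.1)(0.48)² = 1.175 kg m^2; centre at d = 0.92 m, so the parallel axis theorem gives I = 1.175 + (5.1)(0.92)² = 5.4917 kg m^2.
Solid sphere: I_cm = (2/5)MR² = (2/5)(1.3)(0.23)² = 0.027508 kg m^2; centre at d = 0.44 m, so the parallel axis theorem gives I = 0.027508 + (1.3)(0.44)² = 0.27919 kg m^2.
Spherical shell: I_cm = (2/3)MR² = (2/3)(2.7)(0.49)² = 0.43218 kg m^2; centre at d = 0.52 m, so the parallel axis theorem gives I = 0.43218 + (2.7)(0.52)² = 1.1623 kg m^2.
Thin rod: I_cm = (1/12)ML² = (1/12)(2)(1.1)² = 0.20167 kg m^2; centre at d = 0.88 m, so the parallel axis theorem gives I = 0.20167 + (2)(0.88)² = 1.7505 kg m^2.
Total I = 5.4917 + 0.27919 + 1.1623 + 1.7505 = 8.6836 kg m^2.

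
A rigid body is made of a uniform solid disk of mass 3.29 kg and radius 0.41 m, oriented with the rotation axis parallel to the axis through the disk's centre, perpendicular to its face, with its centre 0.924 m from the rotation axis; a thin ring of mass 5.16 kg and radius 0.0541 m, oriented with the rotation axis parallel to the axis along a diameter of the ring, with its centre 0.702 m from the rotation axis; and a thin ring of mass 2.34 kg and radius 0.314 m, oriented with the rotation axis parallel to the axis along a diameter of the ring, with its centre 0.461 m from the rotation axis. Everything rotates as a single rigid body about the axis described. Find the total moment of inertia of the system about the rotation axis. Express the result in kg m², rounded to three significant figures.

6.25

Solid disk: I_cm = (1/2)MR² = (1/2)(3.29)(0.41)² = 0.27652 kg m²; centre at d = 0.924 m, so the parallel axis theorem gives I = 0.27652 + (3.29)(0.924)² = 3.0854 kg m².
Thin ring: I_cm = (1/2)MR² = (1/2)(5.16)(0.0541)² = 0.0075512 kg m²; centre at d = 0.702 m, so the parallel axis theorem gives I = 0.0075512 + (5.16)(0.702)² = 2.5504 kg m².
Thin ring: I_cm = (1/2)MR² = (1/2)(2.34)(0.314)² = 0.11536 kg m²; centre at d = 0.461 m, so the parallel axis theorem gives I = 0.11536 + (2.34)(0.461)² = 0.61266 kg m².
Total I = 3.0854 + 2.5504 + 0.61266 = 6.2485 kg m².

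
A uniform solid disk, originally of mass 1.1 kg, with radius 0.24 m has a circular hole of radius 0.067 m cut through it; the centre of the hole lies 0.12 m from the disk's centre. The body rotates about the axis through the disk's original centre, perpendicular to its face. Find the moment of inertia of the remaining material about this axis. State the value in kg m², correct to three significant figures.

0.0303

Unpierced body about its centre: I₀ = (1/2)MR² = (1/2)(1.1)(0.24)² = 0.03168 kg m².
The removed disk has mass m = M·(r/R)² = (1.1)(0.067/0.24)² = 0.085727 kg (same uniform areal density).
Its moment of inertia about the rotation axis (parallel-axis theorem): I_hole = (1/2)mr² + md² = (1/2)(0.085727)(0.067)² + (0.085727)(0.12)² = 0.0014269 kg m².
Treating the hole as negative mass, I = I₀ − I_hole = 0.03168 − 0.0014269 = 0.030253 kg m².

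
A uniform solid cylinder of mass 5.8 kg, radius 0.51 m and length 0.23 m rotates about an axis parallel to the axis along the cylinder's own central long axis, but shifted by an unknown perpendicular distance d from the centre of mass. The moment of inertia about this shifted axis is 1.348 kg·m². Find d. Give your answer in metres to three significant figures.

About the centre-of-mass axis, I_cm = (1/2)MR² = (1/2)(5.8)(0.51)² = 0.75429 kg·m².
Parallel axis theorem: I = I_cm + Md², so Md² = 1.348 − 0.75429 = 0.59371 kg·m².
d = √(0.59371 / 5.8) = 0.31994 m.

0.320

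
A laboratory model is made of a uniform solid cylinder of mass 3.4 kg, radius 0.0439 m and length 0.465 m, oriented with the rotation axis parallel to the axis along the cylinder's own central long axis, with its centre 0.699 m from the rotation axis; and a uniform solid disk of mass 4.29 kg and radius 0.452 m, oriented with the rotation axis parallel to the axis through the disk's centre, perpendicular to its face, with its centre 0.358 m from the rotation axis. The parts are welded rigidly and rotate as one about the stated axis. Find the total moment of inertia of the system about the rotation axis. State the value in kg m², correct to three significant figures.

Solid cylinder: I_cm = (1/2)MR² = (1/2)(3.4)(0.0439)² = 0.0032763 kg m²; centre at d = 0.699 m, so the parallel axis theorem gives I = 0.0032763 + (3.4)(0.699)² = 1.6645 kg m².
Solid disk: I_cm = (1/2)MR² = (1/2)(4.29)(0.452)² = 0.43823 kg m²; centre at d = 0.358 m, so the parallel axis theorem gives I = 0.43823 + (4.29)(0.358)² = 0.98806 kg m².
Total I = 1.6645 + 0.98806 = 2.6526 kg m².

2.65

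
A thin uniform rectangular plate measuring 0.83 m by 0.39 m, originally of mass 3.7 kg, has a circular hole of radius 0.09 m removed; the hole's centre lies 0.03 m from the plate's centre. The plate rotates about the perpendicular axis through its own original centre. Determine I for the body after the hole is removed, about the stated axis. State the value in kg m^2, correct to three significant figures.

0.258

Unpierced body about its centre: I₀ = (1/12)M(a²+b²) = (1/12)(3.7)[(0.83)² + (0.39)²] = 0.25931 kg m^2.
The removed disk has mass m = M·πr²/(ab) = (3.7)·π(0.09)²/(0.83·0.39) = 0.29087 kg (same uniform areal density).
Its moment of inertia about the rotation axis (parallel-axis theorem): I_hole = (1/2)mr² + md² = (1/2)(0.29087)(0.09)² + (0.29087)(0.03)² = 0.0014398 kg m^2.
Treating the hole as negative mass, I = I₀ − I_hole = 0.25931 − 0.0014398 = 0.25787 kg m^2.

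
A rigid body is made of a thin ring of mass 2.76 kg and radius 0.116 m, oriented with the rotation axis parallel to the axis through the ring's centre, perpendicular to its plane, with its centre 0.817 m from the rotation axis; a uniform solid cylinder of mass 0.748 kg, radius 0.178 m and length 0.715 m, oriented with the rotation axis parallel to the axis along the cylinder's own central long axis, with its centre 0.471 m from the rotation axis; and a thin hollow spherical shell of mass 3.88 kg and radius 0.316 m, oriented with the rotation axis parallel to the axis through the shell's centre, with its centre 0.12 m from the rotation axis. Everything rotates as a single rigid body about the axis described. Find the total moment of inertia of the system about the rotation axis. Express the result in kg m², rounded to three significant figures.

2.37

Thin ring: I_cm = MR² = (2.76)(0.116)² = 0.037139 kg m²; centre at d = 0.817 m, so I = I_cm + Md² gives I = 0.037139 + (2.76)(0.817)² = 1.8794 kg m².
Solid cylinder: I_cm = (1/2)MR² = (1/2)(0.748)(0.178)² = 0.01185 kg m²; centre at d = 0.471 m, so I = I_cm + Md² gives I = 0.01185 + (0.748)(0.471)² = 0.17779 kg m².
Spherical shell: I_cm = (2/3)MR² = (2/3)(3.88)(0.316)² = 0.25829 kg m²; centre at d = 0.12 m, so I = I_cm + Md² gives I = 0.25829 + (3.88)(0.12)² = 0.31417 kg m².
Total I = 1.8794 + 0.17779 + 0.31417 = 2.3714 kg m².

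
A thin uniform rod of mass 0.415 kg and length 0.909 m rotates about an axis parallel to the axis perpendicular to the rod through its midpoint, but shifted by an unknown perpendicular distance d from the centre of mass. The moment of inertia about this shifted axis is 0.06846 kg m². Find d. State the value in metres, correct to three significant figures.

About the centre-of-mass axis, I_cm = (1/12)ML² = (1/12)(0.415)(0.909)² = 0.028576 kg m².
Parallel axis theorem: I = I_cm + Md², so Md² = 0.06846 − 0.028576 = 0.039884 kg m².
d = √(0.039884 / 0.415) = 0.31001 m.

0.310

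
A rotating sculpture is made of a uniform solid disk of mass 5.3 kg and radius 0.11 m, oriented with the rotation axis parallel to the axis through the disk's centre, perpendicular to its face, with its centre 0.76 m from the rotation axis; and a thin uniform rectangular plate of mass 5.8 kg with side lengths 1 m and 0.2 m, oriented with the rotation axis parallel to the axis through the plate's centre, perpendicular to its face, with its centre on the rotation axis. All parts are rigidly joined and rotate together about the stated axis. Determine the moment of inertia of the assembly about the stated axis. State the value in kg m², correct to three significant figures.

Solid disk: I_cm = (1/2)MR² = (1/2)(5.3)(0.11)² = 0.032065 kg m²; centre at d = 0.76 m, so I = I_cm + Md² gives I = 0.032065 + (5.3)(0.76)² = 3.0933 kg m².
Rectangular plate: I_cm = (1/12)M(a²+b²) = (1/12)(5.8)[(1)² + (0.2)²] = 0.50267 kg m²; axis through the centre, so I = 0.50267 kg m².
Total I = 3.0933 + 0.50267 = 3.596 kg m².

3.60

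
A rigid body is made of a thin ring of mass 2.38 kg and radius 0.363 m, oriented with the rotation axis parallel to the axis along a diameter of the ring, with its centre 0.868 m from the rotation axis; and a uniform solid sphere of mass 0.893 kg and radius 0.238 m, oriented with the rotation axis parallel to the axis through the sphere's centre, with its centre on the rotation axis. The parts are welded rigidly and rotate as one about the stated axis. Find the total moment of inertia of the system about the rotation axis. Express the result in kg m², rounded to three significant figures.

Thin ring: I_cm = (1/2)MR² = (1/2)(2.38)(0.363)² = 0.15681 kg m²; centre at d = 0.868 m, so the parallel axis theorem gives I = 0.15681 + (2.38)(0.868)² = 1.95 kg m².
Solid sphere: I_cm = (2/5)MR² = (2/5)(0.893)(0.238)² = 0.020233 kg m²; axis through the centre, so I = 0.020233 kg m².
Total I = 1.95 + 0.020233 = 1.9702 kg m².

1.97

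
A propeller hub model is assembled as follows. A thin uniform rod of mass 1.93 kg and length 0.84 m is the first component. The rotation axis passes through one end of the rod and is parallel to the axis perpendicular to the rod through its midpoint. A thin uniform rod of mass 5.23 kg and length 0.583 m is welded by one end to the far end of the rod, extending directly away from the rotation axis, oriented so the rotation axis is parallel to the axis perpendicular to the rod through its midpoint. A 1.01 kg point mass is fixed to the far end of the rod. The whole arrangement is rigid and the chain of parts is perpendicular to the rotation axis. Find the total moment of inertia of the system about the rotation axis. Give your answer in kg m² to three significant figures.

9.34

Thin rod: I_cm = (1/12)ML² = (1/12)(1.93)(0.84)² = 0.11348 kg m²; centre at d = 0.42 m, so the parallel axis theorem gives I = 0.11348 + (1.93)(0.42)² = 0.45394 kg m².
Thin rod: I_cm = (1/12)ML² = (1/12)(5.23)(0.583)² = 0.14813 kg m²; centre at d = 0.42 + 0.42 + 0.2915 = 1.1315 m, so the parallel axis theorem gives I = 0.14813 + (5.23)(1.1315)² = 6.8441 kg m².
Point mass: I_cm = 0; centre at d = 0.42 + 0.42 + 0.2915 + 0.2915 = 1.423 m, so the parallel axis theorem gives I = 0 + (1.01)(1.423)² = 2.0452 kg m².
Total I = 0.45394 + 6.8441 + 2.0452 = 9.3432 kg m².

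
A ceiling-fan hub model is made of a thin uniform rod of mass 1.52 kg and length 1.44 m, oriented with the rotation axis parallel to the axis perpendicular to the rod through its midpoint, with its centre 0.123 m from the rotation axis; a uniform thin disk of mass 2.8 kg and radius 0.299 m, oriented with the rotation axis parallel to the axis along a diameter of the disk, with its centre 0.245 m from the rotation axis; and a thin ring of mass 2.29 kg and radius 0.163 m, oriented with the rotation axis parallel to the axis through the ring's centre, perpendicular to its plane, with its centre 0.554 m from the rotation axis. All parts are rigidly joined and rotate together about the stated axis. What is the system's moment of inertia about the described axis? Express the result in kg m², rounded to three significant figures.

Thin rod: I_cm = (1/12)ML² = (1/12)(1.52)(1.44)² = 0.26266 kg m²; centre at d = 0.123 m, so I = I_cm + Md² gives I = 0.26266 + (1.52)(0.123)² = 0.28565 kg m².
Thin disk: I_cm = (1/4)MR² = (1/4)(2.8)(0.299)² = 0.062581 kg m²; centre at d = 0.245 m, so I = I_cm + Md² gives I = 0.062581 + (2.8)(0.245)² = 0.23065 kg m².
Thin ring: I_cm = MR² = (2.29)(0.163)² = 0.060843 kg m²; centre at d = 0.554 m, so I = I_cm + Md² gives I = 0.060843 + (2.29)(0.554)² = 0.76368 kg m².
Total I = 0.28565 + 0.23065 + 0.76368 = 1.28 kg m².

1.28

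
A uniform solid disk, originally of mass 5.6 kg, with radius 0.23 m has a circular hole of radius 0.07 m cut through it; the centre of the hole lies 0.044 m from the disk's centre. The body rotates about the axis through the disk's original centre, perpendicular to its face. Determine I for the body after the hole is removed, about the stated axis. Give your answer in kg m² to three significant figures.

0.146

Unpierced body about its centre: I₀ = (1/2)MR² = (1/2)(5.6)(0.23)² = 0.14812 kg m².
The removed disk has mass m = M·(r/R)² = (5.6)(0.07/0.23)² = 0.51871 kg (same uniform areal density).
Its moment of inertia about the rotation axis (parallel-axis theorem): I_hole = (1/2)mr² + md² = (1/2)(0.51871)(0.07)² + (0.51871)(0.044)² = 0.0022751 kg m².
Treating the hole as negative mass, I = I₀ − I_hole = 0.14812 − 0.0022751 = 0.14584 kg m².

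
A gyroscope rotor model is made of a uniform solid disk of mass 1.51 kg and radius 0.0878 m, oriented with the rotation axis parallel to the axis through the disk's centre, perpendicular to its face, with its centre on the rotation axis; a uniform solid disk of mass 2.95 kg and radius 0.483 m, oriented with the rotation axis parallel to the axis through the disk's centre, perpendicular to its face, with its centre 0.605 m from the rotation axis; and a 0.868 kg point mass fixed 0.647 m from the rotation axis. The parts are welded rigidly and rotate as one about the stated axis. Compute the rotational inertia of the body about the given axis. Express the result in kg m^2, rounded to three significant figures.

Solid disk: I_cm = (1/2)MR² = (1/2)(1.51)(0.0878)² = 0.0058202 kg m^2; axis through the centre, so I = 0.0058202 kg m^2.
Solid disk: I_cm = (1/2)MR² = (1/2)(2.95)(0.483)² = 0.3441 kg m^2; centre at d = 0.605 m, so the parallel axis theorem gives I = 0.3441 + (2.95)(0.605)² = 1.4239 kg m^2.
Point mass: I_cm = 0; centre at d = 0.647 m, so the parallel axis theorem gives I = 0 + (0.868)(0.647)² = 0.36335 kg m^2.
Total I = 0.0058202 + 1.4239 + 0.36335 = 1.793 kg m^2.

1.79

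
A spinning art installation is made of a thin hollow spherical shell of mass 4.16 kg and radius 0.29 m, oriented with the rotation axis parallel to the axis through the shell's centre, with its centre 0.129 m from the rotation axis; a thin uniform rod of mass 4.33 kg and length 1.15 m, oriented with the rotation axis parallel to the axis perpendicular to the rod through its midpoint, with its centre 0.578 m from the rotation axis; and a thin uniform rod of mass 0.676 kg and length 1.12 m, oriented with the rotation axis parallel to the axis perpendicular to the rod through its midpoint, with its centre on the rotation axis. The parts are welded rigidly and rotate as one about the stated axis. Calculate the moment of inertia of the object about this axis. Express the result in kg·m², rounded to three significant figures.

2.30

Spherical shell: I_cm = (2/3)MR² = (2/3)(4.16)(0.29)² = 0.23324 kg·m²; centre at d = 0.129 m, so I = I_cm + Md² gives I = 0.23324 + (4.16)(0.129)² = 0.30246 kg·m².
Thin rod: I_cm = (1/12)ML² = (1/12)(4.33)(1.15)² = 0.4772 kg·m²; centre at d = 0.578 m, so I = I_cm + Md² gives I = 0.4772 + (4.33)(0.578)² = 1.9238 kg·m².
Thin rod: I_cm = (1/12)ML² = (1/12)(0.676)(1.12)² = 0.070665 kg·m²; axis through the centre, so I = 0.070665 kg·m².
Total I = 0.30246 + 1.9238 + 0.070665 = 2.2969 kg·m².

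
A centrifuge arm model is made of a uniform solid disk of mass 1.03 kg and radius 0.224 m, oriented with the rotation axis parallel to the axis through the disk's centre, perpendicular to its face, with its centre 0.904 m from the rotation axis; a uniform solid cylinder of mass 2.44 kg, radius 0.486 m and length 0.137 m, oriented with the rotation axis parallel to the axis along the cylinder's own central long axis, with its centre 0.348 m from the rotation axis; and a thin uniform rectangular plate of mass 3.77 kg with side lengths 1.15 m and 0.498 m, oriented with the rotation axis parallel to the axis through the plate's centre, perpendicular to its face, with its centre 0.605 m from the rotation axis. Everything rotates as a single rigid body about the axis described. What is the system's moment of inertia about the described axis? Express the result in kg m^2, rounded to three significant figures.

Solid disk: I_cm = (1/2)MR² = (1/2)(1.03)(0.224)² = 0.025841 kg m^2; centre at d = 0.904 m, so I = I_cm + Md² gives I = 0.025841 + (1.03)(0.904)² = 0.86757 kg m^2.
Solid cylinder: I_cm = (1/2)MR² = (1/2)(2.44)(0.486)² = 0.28816 kg m^2; centre at d = 0.348 m, so I = I_cm + Md² gives I = 0.28816 + (2.44)(0.348)² = 0.58365 kg m^2.
Rectangular plate: I_cm = (1/12)M(a²+b²) = (1/12)(3.77)[(1.15)² + (0.498)²] = 0.4934 kg m^2; centre at d = 0.605 m, so I = I_cm + Md² gives I = 0.4934 + (3.77)(0.605)² = 1.8733 kg m^2.
Total I = 0.86757 + 0.58365 + 1.8733 = 3.3245 kg m^2.

3.32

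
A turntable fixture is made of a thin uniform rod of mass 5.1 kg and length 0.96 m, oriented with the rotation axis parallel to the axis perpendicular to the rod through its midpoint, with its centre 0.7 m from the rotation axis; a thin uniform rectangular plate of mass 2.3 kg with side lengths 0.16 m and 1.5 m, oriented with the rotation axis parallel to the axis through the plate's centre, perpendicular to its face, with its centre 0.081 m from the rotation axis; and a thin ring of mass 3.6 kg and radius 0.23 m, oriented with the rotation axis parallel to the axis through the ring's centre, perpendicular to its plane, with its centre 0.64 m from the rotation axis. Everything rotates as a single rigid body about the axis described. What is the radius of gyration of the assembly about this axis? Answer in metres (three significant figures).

Thin rod: I_cm = (1/12)ML² = (1/12)(5.1)(0.96)² = 0.39168 kg m²; centre at d = 0.7 m, so the parallel axis theorem gives I = 0.39168 + (5.1)(0.7)² = 2.8907 kg m².
Rectangular plate: I_cm = (1/12)M(a²+b²) = (1/12)(2.3)[(0.16)² + (1.5)²] = 0.43616 kg m²; centre at d = 0.081 m, so the parallel axis theorem gives I = 0.43616 + (2.3)(0.081)² = 0.45125 kg m².
Thin ring: I_cm = MR² = (3.6)(0.23)² = 0.19044 kg m²; centre at d = 0.64 m, so the parallel axis theorem gives I = 0.19044 + (3.6)(0.64)² = 1.665 kg m².
Total I = 5.0069 kg m²; total mass M = 11 kg.
k = √(I/M) = √(5.0069/11) = 0.67467 m.

0.675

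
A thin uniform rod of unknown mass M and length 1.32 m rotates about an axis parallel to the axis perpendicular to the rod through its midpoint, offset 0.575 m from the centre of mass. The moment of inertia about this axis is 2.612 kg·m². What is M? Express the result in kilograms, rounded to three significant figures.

I = I_cm + Md² = (1/12)ML² + Md² = M·[0.0833333·(1.32)² + (0.575)²] = M·0.47582.
So M = 2.612 / 0.47582 = 5.4894 kg.

5.49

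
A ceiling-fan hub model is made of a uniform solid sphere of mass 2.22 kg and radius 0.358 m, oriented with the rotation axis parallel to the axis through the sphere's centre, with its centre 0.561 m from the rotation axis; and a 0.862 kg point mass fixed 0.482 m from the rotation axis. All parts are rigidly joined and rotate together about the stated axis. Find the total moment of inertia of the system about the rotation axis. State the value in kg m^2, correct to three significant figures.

Solid sphere: I_cm = (2/5)MR² = (2/5)(2.22)(0.358)² = 0.11381 kg m^2; centre at d = 0.561 m, so I = I_cm + Md² gives I = 0.11381 + (2.22)(0.561)² = 0.81249 kg m^2.
Point mass: I_cm = 0; centre at d = 0.482 m, so I = I_cm + Md² gives I = 0 + (0.862)(0.482)² = 0.20026 kg m^2.
Total I = 0.81249 + 0.20026 = 1.0128 kg m^2.

1.01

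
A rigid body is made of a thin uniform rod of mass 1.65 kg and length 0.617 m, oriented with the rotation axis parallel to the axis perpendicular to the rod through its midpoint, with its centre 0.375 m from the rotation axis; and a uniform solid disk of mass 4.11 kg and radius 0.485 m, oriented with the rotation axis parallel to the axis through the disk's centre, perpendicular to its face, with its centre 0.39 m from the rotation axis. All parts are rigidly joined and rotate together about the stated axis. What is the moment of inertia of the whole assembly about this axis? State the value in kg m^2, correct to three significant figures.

1.39

Thin rod: I_cm = (1/12)ML² = (1/12)(1.65)(0.617)² = 0.052345 kg m^2; centre at d = 0.375 m, so the parallel axis theorem gives I = 0.052345 + (1.65)(0.375)² = 0.28438 kg m^2.
Solid disk: I_cm = (1/2)MR² = (1/2)(4.11)(0.485)² = 0.48339 kg m^2; centre at d = 0.39 m, so the parallel axis theorem gives I = 0.48339 + (4.11)(0.39)² = 1.1085 kg m^2.
Total I = 0.28438 + 1.1085 = 1.3929 kg m^2.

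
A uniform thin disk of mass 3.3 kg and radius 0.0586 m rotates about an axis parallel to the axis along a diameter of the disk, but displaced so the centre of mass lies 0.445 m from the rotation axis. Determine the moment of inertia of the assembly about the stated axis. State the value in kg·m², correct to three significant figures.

I_cm = (1/4)MR² = (1/4)(3.3)(0.0586)² = 0.002833 kg·m²; centre at d = 0.445 m, so I = I_cm + Md² gives I = 0.002833 + (3.3)(0.445)² = 0.65632 kg·m².

0.656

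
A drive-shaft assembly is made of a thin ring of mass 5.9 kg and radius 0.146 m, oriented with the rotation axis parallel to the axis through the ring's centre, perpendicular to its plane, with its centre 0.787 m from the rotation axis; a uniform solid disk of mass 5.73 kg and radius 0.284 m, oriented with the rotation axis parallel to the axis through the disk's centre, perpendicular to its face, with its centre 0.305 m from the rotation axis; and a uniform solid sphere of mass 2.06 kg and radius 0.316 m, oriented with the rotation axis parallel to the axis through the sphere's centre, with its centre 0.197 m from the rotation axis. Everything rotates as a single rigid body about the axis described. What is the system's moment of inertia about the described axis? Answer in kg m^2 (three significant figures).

Thin ring: I_cm = MR² = (5.9)(0.146)² = 0.12576 kg m^2; centre at d = 0.787 m, so the parallel axis theorem gives I = 0.12576 + (5.9)(0.787)² = 3.78 kg m^2.
Solid disk: I_cm = (1/2)MR² = (1/2)(5.73)(0.284)² = 0.23108 kg m^2; centre at d = 0.305 m, so the parallel axis theorem gives I = 0.23108 + (5.73)(0.305)² = 0.76411 kg m^2.
Solid sphere: I_cm = (2/5)MR² = (2/5)(2.06)(0.316)² = 0.082281 kg m^2; centre at d = 0.197 m, so the parallel axis theorem gives I = 0.082281 + (2.06)(0.197)² = 0.16223 kg m^2.
Total I = 3.78 + 0.76411 + 0.16223 = 4.7064 kg m^2.

4.71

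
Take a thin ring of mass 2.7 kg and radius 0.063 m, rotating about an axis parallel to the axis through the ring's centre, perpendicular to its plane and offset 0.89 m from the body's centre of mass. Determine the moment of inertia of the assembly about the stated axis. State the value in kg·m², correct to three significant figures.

2.15

I_cm = MR² = (2.7)(0.063)² = 0.010716 kg·m²; centre at d = 0.89 m, so I = I_cm + Md² gives I = 0.010716 + (2.7)(0.89)² = 2.1494 kg·m².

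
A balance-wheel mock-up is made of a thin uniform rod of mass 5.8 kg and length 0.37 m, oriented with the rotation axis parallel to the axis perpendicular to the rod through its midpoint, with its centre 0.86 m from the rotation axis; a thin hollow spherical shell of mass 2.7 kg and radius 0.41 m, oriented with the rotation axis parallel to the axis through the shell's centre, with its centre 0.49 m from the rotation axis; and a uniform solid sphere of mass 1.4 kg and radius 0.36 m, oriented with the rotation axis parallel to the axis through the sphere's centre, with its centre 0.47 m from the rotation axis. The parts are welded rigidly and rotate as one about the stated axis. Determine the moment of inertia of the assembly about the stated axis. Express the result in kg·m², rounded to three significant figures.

5.69

Thin rod: I_cm = (1/12)ML² = (1/12)(5.8)(0.37)² = 0.066168 kg·m²; centre at d = 0.86 m, so I = I_cm + Md² gives I = 0.066168 + (5.8)(0.86)² = 4.3558 kg·m².
Spherical shell: I_cm = (2/3)MR² = (2/3)(2.7)(0.41)² = 0.30258 kg·m²; centre at d = 0.49 m, so I = I_cm + Md² gives I = 0.30258 + (2.7)(0.49)² = 0.95085 kg·m².
Solid sphere: I_cm = (2/5)MR² = (2/5)(1.4)(0.36)² = 0.072576 kg·m²; centre at d = 0.47 m, so I = I_cm + Md² gives I = 0.072576 + (1.4)(0.47)² = 0.38184 kg·m².
Total I = 4.3558 + 0.95085 + 0.38184 = 5.6885 kg·m².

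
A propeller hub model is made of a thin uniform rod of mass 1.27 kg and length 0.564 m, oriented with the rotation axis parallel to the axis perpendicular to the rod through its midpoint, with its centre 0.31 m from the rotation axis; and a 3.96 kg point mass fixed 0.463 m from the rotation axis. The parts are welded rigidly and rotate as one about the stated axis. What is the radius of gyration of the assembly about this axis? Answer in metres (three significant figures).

0.438

Thin rod: I_cm = (1/12)ML² = (1/12)(1.27)(0.564)² = 0.033665 kg m²; centre at d = 0.31 m, so I = I_cm + Md² gives I = 0.033665 + (1.27)(0.31)² = 0.15571 kg m².
Point mass: I_cm = 0; centre at d = 0.463 m, so I = I_cm + Md² gives I = 0 + (3.96)(0.463)² = 0.8489 kg m².
Total I = 1.0046 kg m²; total mass M = 5.23 kg.
k = √(I/M) = √(1.0046/5.23) = 0.43828 m.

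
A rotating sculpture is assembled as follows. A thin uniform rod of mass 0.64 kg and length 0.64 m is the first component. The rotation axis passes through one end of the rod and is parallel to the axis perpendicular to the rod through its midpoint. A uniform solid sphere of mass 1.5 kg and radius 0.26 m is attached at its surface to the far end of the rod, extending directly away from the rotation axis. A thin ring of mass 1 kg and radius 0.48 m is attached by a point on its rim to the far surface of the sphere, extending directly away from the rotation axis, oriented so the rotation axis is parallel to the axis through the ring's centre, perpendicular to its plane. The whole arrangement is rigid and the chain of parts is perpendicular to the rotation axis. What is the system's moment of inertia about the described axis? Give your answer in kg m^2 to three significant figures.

Thin rod: I_cm = (1/12)ML² = (1/12)(0.64)(0.64)² = 0.021845 kg m^2; centre at d = 0.32 m, so I = I_cm + Md² gives I = 0.021845 + (0.64)(0.32)² = 0.087381 kg m^2.
Solid sphere: I_cm = (2/5)MR² = (2/5)(1.5)(0.26)² = 0.04056 kg m^2; centre at d = 0.32 + 0.32 + 0.26 = 0.9 m, so I = I_cm + Md² gives I = 0.04056 + (1.5)(0.9)² = 1.2556 kg m^2.
Thin ring: I_cm = MR² = (1)(0.48)² = 0.2304 kg m^2; centre at d = 0.32 + 0.32 + 0.26 + 0.26 + 0.48 = 1.64 m, so I = I_cm + Md² gives I = 0.2304 + (1)(1.64)² = 2.92 kg m^2.
Total I = 0.087381 + 1.2556 + 2.92 = 4.2629 kg m^2.

4.26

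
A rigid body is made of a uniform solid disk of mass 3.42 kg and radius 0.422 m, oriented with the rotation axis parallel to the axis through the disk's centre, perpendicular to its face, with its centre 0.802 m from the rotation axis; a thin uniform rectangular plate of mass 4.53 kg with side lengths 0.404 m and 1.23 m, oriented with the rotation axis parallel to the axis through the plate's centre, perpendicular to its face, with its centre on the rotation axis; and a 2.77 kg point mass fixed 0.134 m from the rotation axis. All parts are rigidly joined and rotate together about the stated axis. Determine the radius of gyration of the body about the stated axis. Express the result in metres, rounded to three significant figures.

0.545

Solid disk: I_cm = (1/2)MR² = (1/2)(3.42)(0.422)² = 0.30452 kg m^2; centre at d = 0.802 m, so I = I_cm + Md² gives I = 0.30452 + (3.42)(0.802)² = 2.5043 kg m^2.
Rectangular plate: I_cm = (1/12)M(a²+b²) = (1/12)(4.53)[(0.404)² + (1.23)²] = 0.63273 kg m^2; axis through the centre, so I = 0.63273 kg m^2.
Point mass: I_cm = 0; centre at d = 0.134 m, so I = I_cm + Md² gives I = 0 + (2.77)(0.134)² = 0.049738 kg m^2.
Total I = 3.1868 kg m^2; total mass M = 10.72 kg.
k = √(I/M) = √(3.1868/10.72) = 0.54523 m.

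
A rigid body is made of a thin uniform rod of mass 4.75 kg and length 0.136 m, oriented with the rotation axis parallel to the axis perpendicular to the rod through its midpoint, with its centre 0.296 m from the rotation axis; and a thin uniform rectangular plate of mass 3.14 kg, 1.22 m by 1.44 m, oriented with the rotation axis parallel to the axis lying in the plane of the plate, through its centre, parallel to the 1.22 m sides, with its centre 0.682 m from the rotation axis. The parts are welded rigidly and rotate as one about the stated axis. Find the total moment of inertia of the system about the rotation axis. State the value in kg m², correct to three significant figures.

2.43

Thin rod: I_cm = (1/12)ML² = (1/12)(4.75)(0.136)² = 0.0073213 kg m²; centre at d = 0.296 m, so the parallel axis theorem gives I = 0.0073213 + (4.75)(0.296)² = 0.4235 kg m².
Rectangular plate: I_cm = (1/12)Mb² = (1/12)(3.14)(1.44)² = 0.54259 kg m²; centre at d = 0.682 m, so the parallel axis theorem gives I = 0.54259 + (3.14)(0.682)² = 2.0031 kg m².
Total I = 0.4235 + 2.0031 = 2.4266 kg m².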